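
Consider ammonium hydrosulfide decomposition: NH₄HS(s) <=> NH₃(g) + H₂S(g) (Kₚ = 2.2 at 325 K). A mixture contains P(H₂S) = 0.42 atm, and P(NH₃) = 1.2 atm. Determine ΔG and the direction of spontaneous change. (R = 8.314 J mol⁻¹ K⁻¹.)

ΔG = -3.98 kJ/mol; the forward reaction is spontaneous

(NH₄HS is a pure solid — omitted from Qₚ.)
Qₚ = P(NH₃)·P(H₂S) = (1.2)·(0.42) = 0.504
ΔG = RT ln(Qₚ/Kₚ) = (8.314 J mol⁻¹ K⁻¹)(325 K) × ln(0.504/2.2)
   = (2.702 kJ/mol)(-1.474) = -3.98 kJ/mol
ΔG < 0, so the forward reaction is spontaneous (proceeds forward).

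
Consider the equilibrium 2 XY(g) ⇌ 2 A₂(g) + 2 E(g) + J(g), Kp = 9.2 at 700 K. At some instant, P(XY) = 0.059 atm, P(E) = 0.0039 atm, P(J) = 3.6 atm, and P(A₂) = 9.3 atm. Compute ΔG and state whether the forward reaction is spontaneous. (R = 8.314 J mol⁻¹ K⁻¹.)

Qp = P(A₂)²·P(E)²·P(J) / P(XY)² = (9.3)²·(0.0039)²·(3.6) / (0.059)² = 1.36
ΔG = RT ln(Qp/Kp) = (8.314 J mol⁻¹ K⁻¹)(700 K) × ln(1.36/9.2)
   = (5.820 kJ/mol)(-1.912) = -11.1 kJ/mol
ΔG < 0, so the forward reaction is spontaneous (proceeds forward).

ΔG = -11.1 kJ/mol; the forward reaction is spontaneous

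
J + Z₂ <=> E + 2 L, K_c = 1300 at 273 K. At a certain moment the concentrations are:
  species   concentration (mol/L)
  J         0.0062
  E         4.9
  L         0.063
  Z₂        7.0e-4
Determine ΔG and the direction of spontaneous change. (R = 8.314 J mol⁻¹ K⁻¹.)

Q_c = [E]·[L]² / ([J]·[Z₂]) = (4.9)·(0.063)² / ((0.0062)·(7.0e-4)) = 4480
ΔG = RT ln(Q_c/K_c) = (8.314 J mol⁻¹ K⁻¹)(273 K) × ln(4480/1300)
   = (2.270 kJ/mol)(1.237) = 2.81 kJ/mol
ΔG > 0, so the forward reaction is non-spontaneous (proceeds in reverse).

ΔG = 2.81 kJ/mol; the forward reaction is non-spontaneous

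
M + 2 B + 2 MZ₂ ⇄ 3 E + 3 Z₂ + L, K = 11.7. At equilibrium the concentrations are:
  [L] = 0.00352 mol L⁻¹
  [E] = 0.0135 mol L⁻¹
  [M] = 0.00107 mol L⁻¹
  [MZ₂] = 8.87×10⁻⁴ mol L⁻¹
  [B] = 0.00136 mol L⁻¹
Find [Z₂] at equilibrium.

At equilibrium, K = [E]³·[Z₂]³·[L] / ([M]·[B]²·[MZ₂]²) = 11.7.
(0.0135)³·([Z₂])³·(0.00352) / ((0.00107)·(0.00136)²·(8.87×10⁻⁴)²) = 11.7
[Z₂]³ = 2.10×10⁻⁶ ⇒ [Z₂] = 0.0128 mol L⁻¹

[Z₂] = 0.0128 mol L⁻¹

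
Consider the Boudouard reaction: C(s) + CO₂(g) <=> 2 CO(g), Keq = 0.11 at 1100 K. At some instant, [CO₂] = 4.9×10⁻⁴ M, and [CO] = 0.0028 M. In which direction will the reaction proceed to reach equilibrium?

to the right

(C is a pure solid — omitted from Q.)
Q = [CO]² / [CO₂] = (0.0028)² / (4.9×10⁻⁴) = 0.016
Q = 0.016 < Keq = 0.11, so the forward reaction proceeds.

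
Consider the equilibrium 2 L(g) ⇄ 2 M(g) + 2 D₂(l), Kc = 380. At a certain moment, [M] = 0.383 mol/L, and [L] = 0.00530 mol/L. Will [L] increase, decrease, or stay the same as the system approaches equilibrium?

increase

(D₂ is a pure liquid — omitted from Qc.)
Qc = [M]² / [L]² = (0.383)² / (0.00530)² = 5220
Qc = 5220 > Kc = 380: net reverse reaction.
L is a reactant, so it increases.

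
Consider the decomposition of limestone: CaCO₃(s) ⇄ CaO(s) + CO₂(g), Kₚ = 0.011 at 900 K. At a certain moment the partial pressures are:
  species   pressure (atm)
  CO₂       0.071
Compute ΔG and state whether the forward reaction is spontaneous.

ΔG = 14.0 kJ/mol; the forward reaction is non-spontaneous

(CaCO₃, CaO are pure solids — omitted from Qₚ.)
Qₚ = P(CO₂) = 0.0710
ΔG = RT ln(Qₚ/Kₚ) = (8.314 J mol⁻¹ K⁻¹)(900 K) × ln(0.0710/0.011)
   = (7.483 kJ/mol)(1.865) = 14.0 kJ/mol
ΔG > 0, so the forward reaction is non-spontaneous (proceeds in reverse).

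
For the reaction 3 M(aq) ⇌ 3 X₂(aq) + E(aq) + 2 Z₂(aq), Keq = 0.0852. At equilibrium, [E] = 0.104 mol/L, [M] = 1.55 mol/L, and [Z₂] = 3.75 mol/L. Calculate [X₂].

[X₂] = 0.601 mol/L

At equilibrium, Keq = [X₂]³·[E]·[Z₂]² / [M]³ = 0.0852.
([X₂])³·(0.104)·(3.75)² / (1.55)³ = 0.0852
[X₂]³ = 0.217 ⇒ [X₂] = 0.601 mol/L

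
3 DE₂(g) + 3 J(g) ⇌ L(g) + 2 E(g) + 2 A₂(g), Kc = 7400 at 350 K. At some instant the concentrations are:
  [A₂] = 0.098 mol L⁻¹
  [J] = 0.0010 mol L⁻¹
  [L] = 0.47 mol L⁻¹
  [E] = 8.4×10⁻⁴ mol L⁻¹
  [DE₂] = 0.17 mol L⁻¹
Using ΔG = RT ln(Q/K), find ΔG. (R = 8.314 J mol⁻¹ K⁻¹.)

Qc = [L]·[E]²·[A₂]² / ([DE₂]³·[J]³) = (0.47)·(8.4×10⁻⁴)²·(0.098)² / ((0.17)³·(0.0010)³) = 648
ΔG = RT ln(Qc/Kc) = (8.314 J mol⁻¹ K⁻¹)(350 K) × ln(648/7400)
   = (2.910 kJ/mol)(-2.435) = -7.09 kJ/mol
ΔG < 0, so the forward reaction is spontaneous (proceeds forward).

ΔG = -7.09 kJ/mol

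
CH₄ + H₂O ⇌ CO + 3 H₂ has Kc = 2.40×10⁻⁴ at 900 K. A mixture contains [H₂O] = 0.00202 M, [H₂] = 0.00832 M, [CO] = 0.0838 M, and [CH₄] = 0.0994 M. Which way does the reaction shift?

neither direction; the system is at equilibrium

Qc = [CO]·[H₂]³ / ([CH₄]·[H₂O]) = (0.0838)·(0.00832)³ / ((0.0994)·(0.00202)) = 2.40×10⁻⁴
Qc = 2.40×10⁻⁴ = Kc, so the system is already at equilibrium.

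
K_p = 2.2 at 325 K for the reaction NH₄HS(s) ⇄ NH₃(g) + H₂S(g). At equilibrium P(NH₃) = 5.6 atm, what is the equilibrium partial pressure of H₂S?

P(H₂S) = 0.39 atm

(NH₄HS is a pure solid — omitted from K_p.)
At equilibrium, K_p = P(NH₃)·P(H₂S) = 2.2.
(5.6)·(P(H₂S)) = 2.2
P(H₂S) = 0.393 = 0.39 atm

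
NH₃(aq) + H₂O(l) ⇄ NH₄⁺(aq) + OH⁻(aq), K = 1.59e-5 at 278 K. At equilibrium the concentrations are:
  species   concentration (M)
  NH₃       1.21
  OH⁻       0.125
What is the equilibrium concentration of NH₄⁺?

[NH₄⁺] = 1.54e-4 M

(H₂O is a pure liquid — omitted from K.)
At equilibrium, K = [NH₄⁺]·[OH⁻] / [NH₃] = 1.59e-5.
([NH₄⁺])·(0.125) / (1.21) = 1.59e-5
[NH₄⁺] = 1.54e-4 M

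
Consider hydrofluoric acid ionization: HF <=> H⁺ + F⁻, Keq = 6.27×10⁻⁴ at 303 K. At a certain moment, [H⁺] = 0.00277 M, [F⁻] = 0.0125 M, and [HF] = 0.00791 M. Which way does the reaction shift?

reverse (toward reactants)

Q = [H⁺]·[F⁻] / [HF] = (0.00277)·(0.0125) / (0.00791) = 0.00438
Q = 0.00438 > Keq = 6.27×10⁻⁴, so the reverse reaction proceeds.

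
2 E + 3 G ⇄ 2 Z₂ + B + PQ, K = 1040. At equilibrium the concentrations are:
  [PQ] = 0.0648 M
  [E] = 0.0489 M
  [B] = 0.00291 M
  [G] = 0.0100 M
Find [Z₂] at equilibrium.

[Z₂] = 0.115 M

At equilibrium, K = [Z₂]²·[B]·[PQ] / ([E]²·[G]³) = 1040.
([Z₂])²·(0.00291)·(0.0648) / ((0.0489)²·(0.0100)³) = 1040
[Z₂]² = 0.0132 ⇒ [Z₂] = 0.115 M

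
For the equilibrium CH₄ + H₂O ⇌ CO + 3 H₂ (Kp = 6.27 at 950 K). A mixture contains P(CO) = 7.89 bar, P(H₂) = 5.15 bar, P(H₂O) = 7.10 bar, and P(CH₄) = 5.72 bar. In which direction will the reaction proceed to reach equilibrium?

toward reactants

Qp = P(CO)·P(H₂)³ / (P(CH₄)·P(H₂O)) = (7.89)·(5.15)³ / ((5.72)·(7.10)) = 26.5
Qp = 26.5 > Kp = 6.27, so the reverse reaction proceeds.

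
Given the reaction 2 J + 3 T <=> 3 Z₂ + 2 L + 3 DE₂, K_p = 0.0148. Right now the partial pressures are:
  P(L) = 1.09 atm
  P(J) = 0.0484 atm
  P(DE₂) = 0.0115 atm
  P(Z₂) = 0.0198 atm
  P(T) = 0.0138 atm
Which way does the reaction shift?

forward (toward products)

Q_p = P(Z₂)³·P(L)²·P(DE₂)³ / (P(J)²·P(T)³) = (0.0198)³·(1.09)²·(0.0115)³ / ((0.0484)²·(0.0138)³) = 0.00228
Q_p = 0.00228 < K_p = 0.0148, so the forward reaction proceeds.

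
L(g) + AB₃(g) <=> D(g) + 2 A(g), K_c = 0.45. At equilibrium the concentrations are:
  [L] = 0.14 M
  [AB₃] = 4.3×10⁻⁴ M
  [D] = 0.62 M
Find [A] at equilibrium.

[A] = 0.0066 M

At equilibrium, K_c = [D]·[A]² / ([L]·[AB₃]) = 0.45.
(0.62)·([A])² / ((0.14)·(4.3×10⁻⁴)) = 0.45
[A]² = 4.37×10⁻⁵ ⇒ [A] = 0.0066 M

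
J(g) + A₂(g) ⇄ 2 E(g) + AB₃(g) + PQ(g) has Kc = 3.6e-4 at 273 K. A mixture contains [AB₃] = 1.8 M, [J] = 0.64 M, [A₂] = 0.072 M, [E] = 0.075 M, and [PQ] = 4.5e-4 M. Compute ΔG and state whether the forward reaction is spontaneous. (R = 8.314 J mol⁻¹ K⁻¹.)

Qc = [E]²·[AB₃]·[PQ] / ([J]·[A₂]) = (0.075)²·(1.8)·(4.5e-4) / ((0.64)·(0.072)) = 9.89e-5
ΔG = RT ln(Qc/Kc) = (8.314 J mol⁻¹ K⁻¹)(273 K) × ln(9.89e-5/3.6e-4)
   = (2.270 kJ/mol)(-1.292) = -2.93 kJ/mol
ΔG < 0, so the forward reaction is spontaneous (proceeds forward).

ΔG = -2.93 kJ/mol; the forward reaction is spontaneous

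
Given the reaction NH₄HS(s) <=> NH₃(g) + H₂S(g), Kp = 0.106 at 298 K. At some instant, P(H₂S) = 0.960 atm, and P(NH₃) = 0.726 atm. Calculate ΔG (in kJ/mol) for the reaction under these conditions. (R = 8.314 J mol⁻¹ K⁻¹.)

ΔG = 4.67 kJ/mol

(NH₄HS is a pure solid — omitted from Qp.)
Qp = P(NH₃)·P(H₂S) = (0.726)·(0.960) = 0.697
ΔG = RT ln(Qp/Kp) = (8.314 J mol⁻¹ K⁻¹)(298 K) × ln(0.697/0.106)
   = (2.478 kJ/mol)(1.883) = 4.67 kJ/mol
ΔG > 0, so the forward reaction is non-spontaneous (proceeds in reverse).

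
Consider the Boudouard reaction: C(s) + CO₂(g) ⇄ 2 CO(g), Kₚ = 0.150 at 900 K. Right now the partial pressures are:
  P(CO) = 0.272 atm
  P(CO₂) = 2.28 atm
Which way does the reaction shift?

to the right

(C is a pure solid — omitted from Qₚ.)
Qₚ = P(CO)² / P(CO₂) = (0.272)² / (2.28) = 0.0324
Qₚ = 0.0324 < Kₚ = 0.150, so the forward reaction proceeds.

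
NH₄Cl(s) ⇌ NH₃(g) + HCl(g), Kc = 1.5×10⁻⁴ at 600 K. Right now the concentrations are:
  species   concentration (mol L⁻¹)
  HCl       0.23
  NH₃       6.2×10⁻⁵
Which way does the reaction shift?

toward products

(NH₄Cl is a pure solid — omitted from Qc.)
Qc = [NH₃]·[HCl] = (6.2×10⁻⁵)·(0.23) = 1.4×10⁻⁵
Qc = 1.4×10⁻⁵ < Kc = 1.5×10⁻⁴, so the forward reaction proceeds.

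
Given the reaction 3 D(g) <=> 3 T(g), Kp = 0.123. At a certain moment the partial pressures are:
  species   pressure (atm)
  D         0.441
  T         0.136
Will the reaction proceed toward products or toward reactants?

Qp = P(T)³ / P(D)³ = (0.136)³ / (0.441)³ = 0.0293
Qp = 0.0293 < Kp = 0.123, so the forward reaction proceeds.

forward (toward products)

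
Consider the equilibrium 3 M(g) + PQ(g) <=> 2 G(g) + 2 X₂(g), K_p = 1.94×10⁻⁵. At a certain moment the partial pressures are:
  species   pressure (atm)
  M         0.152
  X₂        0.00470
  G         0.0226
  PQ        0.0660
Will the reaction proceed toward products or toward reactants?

Q_p = P(G)²·P(X₂)² / (P(M)³·P(PQ)) = (0.0226)²·(0.00470)² / ((0.152)³·(0.0660)) = 4.87×10⁻⁵
Q_p = 4.87×10⁻⁵ > K_p = 1.94×10⁻⁵, so the reverse reaction proceeds.

toward reactants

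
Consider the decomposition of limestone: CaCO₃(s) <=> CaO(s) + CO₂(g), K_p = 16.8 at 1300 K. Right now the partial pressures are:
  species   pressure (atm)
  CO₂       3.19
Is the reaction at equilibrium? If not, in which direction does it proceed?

(CaCO₃, CaO are pure solids — omitted from Q_p.)
Q_p = P(CO₂) = 3.19
Q_p = 3.19 < K_p = 16.8, so the forward reaction proceeds.

toward products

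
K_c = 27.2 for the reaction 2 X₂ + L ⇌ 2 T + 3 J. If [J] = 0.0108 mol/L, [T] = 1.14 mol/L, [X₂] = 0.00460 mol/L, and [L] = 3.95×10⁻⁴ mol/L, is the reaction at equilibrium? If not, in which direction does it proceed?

Q_c = [T]²·[J]³ / ([X₂]²·[L]) = (1.14)²·(0.0108)³ / ((0.00460)²·(3.95×10⁻⁴)) = 196
Q_c = 196 > K_c = 27.2, so the reverse reaction proceeds.

in the reverse direction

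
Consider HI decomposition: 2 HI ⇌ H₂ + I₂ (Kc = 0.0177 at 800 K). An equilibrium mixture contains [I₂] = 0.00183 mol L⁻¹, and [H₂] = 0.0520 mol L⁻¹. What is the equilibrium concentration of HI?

[HI] = 0.0733 mol L⁻¹

At equilibrium, Kc = [H₂]·[I₂] / [HI]² = 0.0177.
(0.0520)·(0.00183) / ([HI])² = 0.0177
[HI]² = 0.00538 ⇒ [HI] = 0.0733 mol L⁻¹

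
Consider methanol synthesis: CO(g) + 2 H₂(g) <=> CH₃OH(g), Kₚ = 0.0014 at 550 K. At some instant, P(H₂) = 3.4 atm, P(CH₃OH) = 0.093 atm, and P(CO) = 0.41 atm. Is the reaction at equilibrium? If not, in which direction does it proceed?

Qₚ = P(CH₃OH) / (P(CO)·P(H₂)²) = (0.093) / ((0.41)·(3.4)²) = 0.020
Qₚ = 0.020 > Kₚ = 0.0014, so the reverse reaction proceeds.

reverse (toward reactants)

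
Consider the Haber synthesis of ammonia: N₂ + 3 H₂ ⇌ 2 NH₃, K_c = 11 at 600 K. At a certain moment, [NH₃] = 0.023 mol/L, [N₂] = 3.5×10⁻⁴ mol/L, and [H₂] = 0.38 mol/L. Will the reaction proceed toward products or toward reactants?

toward reactants

Q_c = [NH₃]² / ([N₂]·[H₂]³) = (0.023)² / ((3.5×10⁻⁴)·(0.38)³) = 28
Q_c = 28 > K_c = 11, so the reverse reaction proceeds.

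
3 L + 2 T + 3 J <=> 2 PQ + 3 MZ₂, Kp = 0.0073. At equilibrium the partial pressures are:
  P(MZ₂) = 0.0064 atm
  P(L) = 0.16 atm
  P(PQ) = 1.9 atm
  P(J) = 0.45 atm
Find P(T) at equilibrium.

At equilibrium, Kp = P(PQ)²·P(MZ₂)³ / (P(L)³·P(T)²·P(J)³) = 0.0073.
(1.9)²·(0.0064)³ / ((0.16)³·(P(T))²·(0.45)³) = 0.0073
P(T)² = 0.347 ⇒ P(T) = 0.59 atm

P(T) = 0.59 atm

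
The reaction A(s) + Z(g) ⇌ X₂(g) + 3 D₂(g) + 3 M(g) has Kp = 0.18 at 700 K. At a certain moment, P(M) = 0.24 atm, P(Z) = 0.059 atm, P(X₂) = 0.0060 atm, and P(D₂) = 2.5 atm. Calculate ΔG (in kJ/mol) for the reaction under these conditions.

ΔG = -12.2 kJ/mol

(A is a pure solid — omitted from Qp.)
Qp = P(X₂)·P(D₂)³·P(M)³ / P(Z) = (0.0060)·(2.5)³·(0.24)³ / (0.059) = 0.0220
ΔG = RT ln(Qp/Kp) = (8.314 J mol⁻¹ K⁻¹)(700 K) × ln(0.0220/0.18)
   = (5.820 kJ/mol)(-2.102) = -12.2 kJ/mol
ΔG < 0, so the forward reaction is spontaneous (proceeds forward).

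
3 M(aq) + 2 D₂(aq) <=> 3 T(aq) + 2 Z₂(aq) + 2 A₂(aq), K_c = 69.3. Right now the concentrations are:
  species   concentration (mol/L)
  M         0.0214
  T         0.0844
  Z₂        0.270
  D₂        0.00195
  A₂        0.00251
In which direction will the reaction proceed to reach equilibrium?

forward (toward products)

Q_c = [T]³·[Z₂]²·[A₂]² / ([M]³·[D₂]²) = (0.0844)³·(0.270)²·(0.00251)² / ((0.0214)³·(0.00195)²) = 7.41
Q_c = 7.41 < K_c = 69.3, so the forward reaction proceeds.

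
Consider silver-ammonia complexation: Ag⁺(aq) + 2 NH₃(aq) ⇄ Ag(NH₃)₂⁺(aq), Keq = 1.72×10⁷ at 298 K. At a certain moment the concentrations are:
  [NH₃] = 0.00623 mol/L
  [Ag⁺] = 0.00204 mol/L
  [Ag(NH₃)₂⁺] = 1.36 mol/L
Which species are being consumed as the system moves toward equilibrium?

none (at equilibrium)

Q = [Ag(NH₃)₂⁺] / ([Ag⁺]·[NH₃]²) = (1.36) / ((0.00204)·(0.00623)²) = 1.72×10⁷
Q = 1.72×10⁷ = Keq; the system is at equilibrium.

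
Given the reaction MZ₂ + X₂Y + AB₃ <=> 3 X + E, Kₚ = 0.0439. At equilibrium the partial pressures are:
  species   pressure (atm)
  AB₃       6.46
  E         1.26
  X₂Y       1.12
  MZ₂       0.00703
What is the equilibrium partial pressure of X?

P(X) = 0.121 atm

At equilibrium, Kₚ = P(X)³·P(E) / (P(MZ₂)·P(X₂Y)·P(AB₃)) = 0.0439.
(P(X))³·(1.26) / ((0.00703)·(1.12)·(6.46)) = 0.0439
P(X)³ = 0.00177 ⇒ P(X) = 0.121 atm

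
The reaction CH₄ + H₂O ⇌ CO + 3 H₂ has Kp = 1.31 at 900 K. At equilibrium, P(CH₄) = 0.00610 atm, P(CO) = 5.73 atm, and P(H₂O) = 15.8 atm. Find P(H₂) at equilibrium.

At equilibrium, Kp = P(CO)·P(H₂)³ / (P(CH₄)·P(H₂O)) = 1.31.
(5.73)·(P(H₂))³ / ((0.00610)·(15.8)) = 1.31
P(H₂)³ = 0.0220 ⇒ P(H₂) = 0.280 atm

P(H₂) = 0.280 atm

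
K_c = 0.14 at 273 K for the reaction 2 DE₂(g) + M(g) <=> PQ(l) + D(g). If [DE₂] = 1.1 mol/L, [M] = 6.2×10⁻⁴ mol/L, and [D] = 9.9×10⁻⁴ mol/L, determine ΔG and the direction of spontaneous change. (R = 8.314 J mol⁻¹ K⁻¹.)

(PQ is a pure liquid — omitted from Q_c.)
Q_c = [D] / ([DE₂]²·[M]) = (9.9×10⁻⁴) / ((1.1)²·(6.2×10⁻⁴)) = 1.32
ΔG = RT ln(Q_c/K_c) = (8.314 J mol⁻¹ K⁻¹)(273 K) × ln(1.32/0.14)
   = (2.270 kJ/mol)(2.244) = 5.09 kJ/mol
ΔG > 0, so the forward reaction is non-spontaneous (proceeds in reverse).

ΔG = 5.09 kJ/mol; the forward reaction is non-spontaneous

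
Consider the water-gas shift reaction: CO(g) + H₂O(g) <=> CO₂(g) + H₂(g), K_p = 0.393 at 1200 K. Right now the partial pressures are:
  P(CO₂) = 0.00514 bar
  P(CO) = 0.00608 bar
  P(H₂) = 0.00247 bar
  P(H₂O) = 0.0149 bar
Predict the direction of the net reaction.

Q_p = P(CO₂)·P(H₂) / (P(CO)·P(H₂O)) = (0.00514)·(0.00247) / ((0.00608)·(0.0149)) = 0.140
Q_p = 0.140 < K_p = 0.393, so the forward reaction proceeds.

in the forward direction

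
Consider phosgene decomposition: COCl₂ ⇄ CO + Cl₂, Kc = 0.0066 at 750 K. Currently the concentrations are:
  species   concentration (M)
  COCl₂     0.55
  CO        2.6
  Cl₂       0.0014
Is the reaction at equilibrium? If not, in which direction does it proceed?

at equilibrium

Qc = [CO]·[Cl₂] / [COCl₂] = (2.6)·(0.0014) / (0.55) = 0.0066
Qc = 0.0066 = Kc, so the system is already at equilibrium.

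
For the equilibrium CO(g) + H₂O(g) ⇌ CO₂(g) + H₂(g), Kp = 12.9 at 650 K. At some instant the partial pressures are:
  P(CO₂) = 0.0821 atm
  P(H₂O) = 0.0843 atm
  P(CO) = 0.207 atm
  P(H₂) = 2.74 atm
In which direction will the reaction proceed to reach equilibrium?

at equilibrium

Qp = P(CO₂)·P(H₂) / (P(CO)·P(H₂O)) = (0.0821)·(2.74) / ((0.207)·(0.0843)) = 12.9
Qp = 12.9 = Kp, so the system is already at equilibrium.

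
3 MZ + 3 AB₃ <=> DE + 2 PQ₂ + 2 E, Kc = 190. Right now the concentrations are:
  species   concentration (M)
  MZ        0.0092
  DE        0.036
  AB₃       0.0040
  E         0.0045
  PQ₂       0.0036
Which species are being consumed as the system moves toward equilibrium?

none (at equilibrium)

Qc = [DE]·[PQ₂]²·[E]² / ([MZ]³·[AB₃]³) = (0.036)·(0.0036)²·(0.0045)² / ((0.0092)³·(0.0040)³) = 190
Qc = 190 = Kc; the system is at equilibrium.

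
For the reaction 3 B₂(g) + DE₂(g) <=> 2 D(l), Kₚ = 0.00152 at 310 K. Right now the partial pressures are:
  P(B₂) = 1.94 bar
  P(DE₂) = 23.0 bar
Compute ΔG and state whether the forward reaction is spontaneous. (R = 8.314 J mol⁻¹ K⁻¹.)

(D is a pure liquid — omitted from Qₚ.)
Qₚ = 1 / (P(B₂)³·P(DE₂)) = 1 / ((1.94)³·(23.0)) = 0.00595
ΔG = RT ln(Qₚ/Kₚ) = (8.314 J mol⁻¹ K⁻¹)(310 K) × ln(0.00595/0.00152)
   = (2.577 kJ/mol)(1.365) = 3.52 kJ/mol
ΔG > 0, so the forward reaction is non-spontaneous (proceeds in reverse).

ΔG = 3.52 kJ/mol; the forward reaction is non-spontaneous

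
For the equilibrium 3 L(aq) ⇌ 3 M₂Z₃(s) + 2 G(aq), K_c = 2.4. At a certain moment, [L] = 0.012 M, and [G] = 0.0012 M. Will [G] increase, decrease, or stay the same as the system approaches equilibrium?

(M₂Z₃ is a pure solid — omitted from Q_c.)
Q_c = [G]² / [L]³ = (0.0012)² / (0.012)³ = 0.83
Q_c = 0.83 < K_c = 2.4: net forward reaction.
G is a product, so it increases.

increase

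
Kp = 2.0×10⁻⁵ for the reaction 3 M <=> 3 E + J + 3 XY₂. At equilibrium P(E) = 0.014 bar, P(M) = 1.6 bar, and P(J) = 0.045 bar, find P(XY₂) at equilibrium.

P(XY₂) = 8.7 bar

At equilibrium, Kp = P(E)³·P(J)·P(XY₂)³ / P(M)³ = 2.0×10⁻⁵.
(0.014)³·(0.045)·(P(XY₂))³ / (1.6)³ = 2.0×10⁻⁵
P(XY₂)³ = 663 ⇒ P(XY₂) = 8.7 bar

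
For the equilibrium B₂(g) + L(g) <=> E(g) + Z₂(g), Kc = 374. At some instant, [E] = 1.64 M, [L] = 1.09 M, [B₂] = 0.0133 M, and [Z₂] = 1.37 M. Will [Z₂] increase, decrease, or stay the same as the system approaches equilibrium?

Qc = [E]·[Z₂] / ([B₂]·[L]) = (1.64)·(1.37) / ((0.0133)·(1.09)) = 155
Qc = 155 < Kc = 374: net forward reaction.
Z₂ is a product, so it increases.

increase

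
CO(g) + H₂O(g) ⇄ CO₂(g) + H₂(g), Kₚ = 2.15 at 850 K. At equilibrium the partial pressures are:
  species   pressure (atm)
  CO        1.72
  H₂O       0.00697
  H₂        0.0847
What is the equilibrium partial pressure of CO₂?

At equilibrium, Kₚ = P(CO₂)·P(H₂) / (P(CO)·P(H₂O)) = 2.15.
(P(CO₂))·(0.0847) / ((1.72)·(0.00697)) = 2.15
P(CO₂) = 0.304 atm

P(CO₂) = 0.304 atm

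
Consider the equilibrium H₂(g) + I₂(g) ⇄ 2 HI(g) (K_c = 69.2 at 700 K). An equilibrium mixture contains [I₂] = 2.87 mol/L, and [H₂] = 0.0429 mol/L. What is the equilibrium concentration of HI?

At equilibrium, K_c = [HI]² / ([H₂]·[I₂]) = 69.2.
([HI])² / ((0.0429)·(2.87)) = 69.2
[HI]² = 8.52 ⇒ [HI] = 2.92 mol/L

[HI] = 2.92 mol/L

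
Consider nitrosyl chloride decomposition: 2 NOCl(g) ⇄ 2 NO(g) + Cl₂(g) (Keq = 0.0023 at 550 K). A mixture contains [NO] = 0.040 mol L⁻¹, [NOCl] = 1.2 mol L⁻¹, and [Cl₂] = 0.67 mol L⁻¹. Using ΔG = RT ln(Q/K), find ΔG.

ΔG = -5.16 kJ/mol

Q = [NO]²·[Cl₂] / [NOCl]² = (0.040)²·(0.67) / (1.2)² = 7.44×10⁻⁴
ΔG = RT ln(Q/Keq) = (8.314 J mol⁻¹ K⁻¹)(550 K) × ln(7.44×10⁻⁴/0.0023)
   = (4.573 kJ/mol)(-1.129) = -5.16 kJ/mol
ΔG < 0, so the forward reaction is spontaneous (proceeds forward).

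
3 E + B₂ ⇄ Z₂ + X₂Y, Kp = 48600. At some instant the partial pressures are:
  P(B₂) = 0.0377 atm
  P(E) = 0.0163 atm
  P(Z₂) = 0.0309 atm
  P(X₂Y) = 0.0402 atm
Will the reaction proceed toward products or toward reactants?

Qp = P(Z₂)·P(X₂Y) / (P(E)³·P(B₂)) = (0.0309)·(0.0402) / ((0.0163)³·(0.0377)) = 7610
Qp = 7610 < Kp = 48600, so the forward reaction proceeds.

forward (toward products)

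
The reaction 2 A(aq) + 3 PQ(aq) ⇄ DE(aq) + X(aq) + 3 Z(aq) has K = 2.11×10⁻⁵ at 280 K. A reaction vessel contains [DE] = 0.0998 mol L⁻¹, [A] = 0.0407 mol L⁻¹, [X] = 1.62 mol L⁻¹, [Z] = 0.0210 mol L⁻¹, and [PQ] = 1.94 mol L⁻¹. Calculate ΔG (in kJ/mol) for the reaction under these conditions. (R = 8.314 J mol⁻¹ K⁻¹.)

ΔG = 4.12 kJ/mol

Q = [DE]·[X]·[Z]³ / ([A]²·[PQ]³) = (0.0998)·(1.62)·(0.0210)³ / ((0.0407)²·(1.94)³) = 1.24×10⁻⁴
ΔG = RT ln(Q/K) = (8.314 J mol⁻¹ K⁻¹)(280 K) × ln(1.24×10⁻⁴/2.11×10⁻⁵)
   = (2.328 kJ/mol)(1.771) = 4.12 kJ/mol
ΔG > 0, so the forward reaction is non-spontaneous (proceeds in reverse).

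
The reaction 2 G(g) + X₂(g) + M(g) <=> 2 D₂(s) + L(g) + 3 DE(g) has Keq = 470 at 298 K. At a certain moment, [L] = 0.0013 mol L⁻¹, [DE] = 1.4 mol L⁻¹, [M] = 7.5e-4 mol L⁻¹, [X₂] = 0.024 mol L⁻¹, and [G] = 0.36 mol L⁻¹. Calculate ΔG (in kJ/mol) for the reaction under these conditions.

ΔG = 2.92 kJ/mol

(D₂ is a pure solid — omitted from Q.)
Q = [L]·[DE]³ / ([G]²·[X₂]·[M]) = (0.0013)·(1.4)³ / ((0.36)²·(0.024)·(7.5e-4)) = 1530
ΔG = RT ln(Q/Keq) = (8.314 J mol⁻¹ K⁻¹)(298 K) × ln(1530/470)
   = (2.478 kJ/mol)(1.180) = 2.92 kJ/mol
ΔG > 0, so the forward reaction is non-spontaneous (proceeds in reverse).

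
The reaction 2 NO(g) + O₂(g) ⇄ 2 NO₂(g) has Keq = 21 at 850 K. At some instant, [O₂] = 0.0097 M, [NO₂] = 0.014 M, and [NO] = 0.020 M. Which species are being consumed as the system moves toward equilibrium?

NO₂ (products)

Q = [NO₂]² / ([NO]²·[O₂]) = (0.014)² / ((0.020)²·(0.0097)) = 51
Q = 51 > Keq = 21: net reverse reaction.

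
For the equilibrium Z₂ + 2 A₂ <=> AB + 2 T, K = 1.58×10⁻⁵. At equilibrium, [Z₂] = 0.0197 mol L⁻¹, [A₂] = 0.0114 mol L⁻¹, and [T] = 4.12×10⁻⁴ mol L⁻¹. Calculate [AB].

[AB] = 2.38×10⁻⁴ mol L⁻¹

At equilibrium, K = [AB]·[T]² / ([Z₂]·[A₂]²) = 1.58×10⁻⁵.
([AB])·(4.12×10⁻⁴)² / ((0.0197)·(0.0114)²) = 1.58×10⁻⁵
[AB] = 2.38×10⁻⁴ mol L⁻¹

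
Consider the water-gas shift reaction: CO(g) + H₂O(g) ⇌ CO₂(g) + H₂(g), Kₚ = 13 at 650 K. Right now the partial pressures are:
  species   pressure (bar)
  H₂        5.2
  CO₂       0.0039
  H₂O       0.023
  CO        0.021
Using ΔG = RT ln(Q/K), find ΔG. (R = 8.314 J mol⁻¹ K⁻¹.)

ΔG = 6.34 kJ/mol

Qₚ = P(CO₂)·P(H₂) / (P(CO)·P(H₂O)) = (0.0039)·(5.2) / ((0.021)·(0.023)) = 42.0
ΔG = RT ln(Qₚ/Kₚ) = (8.314 J mol⁻¹ K⁻¹)(650 K) × ln(42.0/13)
   = (5.404 kJ/mol)(1.173) = 6.34 kJ/mol
ΔG > 0, so the forward reaction is non-spontaneous (proceeds in reverse).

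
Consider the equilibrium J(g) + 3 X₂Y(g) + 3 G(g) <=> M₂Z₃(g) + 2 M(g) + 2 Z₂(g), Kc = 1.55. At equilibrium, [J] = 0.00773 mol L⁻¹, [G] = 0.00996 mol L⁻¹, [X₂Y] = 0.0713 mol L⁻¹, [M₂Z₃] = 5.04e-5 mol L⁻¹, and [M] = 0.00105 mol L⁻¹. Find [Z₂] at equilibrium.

[Z₂] = 0.278 mol L⁻¹

At equilibrium, Kc = [M₂Z₃]·[M]²·[Z₂]² / ([J]·[X₂Y]³·[G]³) = 1.55.
(5.04e-5)·(0.00105)²·([Z₂])² / ((0.00773)·(0.0713)³·(0.00996)³) = 1.55
[Z₂]² = 0.0772 ⇒ [Z₂] = 0.278 mol L⁻¹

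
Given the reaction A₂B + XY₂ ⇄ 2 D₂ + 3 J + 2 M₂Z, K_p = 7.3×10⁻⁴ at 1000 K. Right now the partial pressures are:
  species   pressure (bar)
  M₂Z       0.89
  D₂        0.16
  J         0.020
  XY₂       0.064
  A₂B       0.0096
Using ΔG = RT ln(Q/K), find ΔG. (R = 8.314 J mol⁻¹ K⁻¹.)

Q_p = P(D₂)²·P(J)³·P(M₂Z)² / (P(A₂B)·P(XY₂)) = (0.16)²·(0.020)³·(0.89)² / ((0.0096)·(0.064)) = 2.64×10⁻⁴
ΔG = RT ln(Q_p/K_p) = (8.314 J mol⁻¹ K⁻¹)(1000 K) × ln(2.64×10⁻⁴/7.3×10⁻⁴)
   = (8.314 kJ/mol)(-1.017) = -8.46 kJ/mol
ΔG < 0, so the forward reaction is spontaneous (proceeds forward).

ΔG = -8.46 kJ/mol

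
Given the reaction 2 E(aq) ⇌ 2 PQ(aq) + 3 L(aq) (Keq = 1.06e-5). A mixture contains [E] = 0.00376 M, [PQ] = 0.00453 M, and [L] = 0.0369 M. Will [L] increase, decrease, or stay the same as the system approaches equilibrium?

Q = [PQ]²·[L]³ / [E]² = (0.00453)²·(0.0369)³ / (0.00376)² = 7.29e-5
Q = 7.29e-5 > Keq = 1.06e-5: net reverse reaction.
L is a product, so it decreases.

decrease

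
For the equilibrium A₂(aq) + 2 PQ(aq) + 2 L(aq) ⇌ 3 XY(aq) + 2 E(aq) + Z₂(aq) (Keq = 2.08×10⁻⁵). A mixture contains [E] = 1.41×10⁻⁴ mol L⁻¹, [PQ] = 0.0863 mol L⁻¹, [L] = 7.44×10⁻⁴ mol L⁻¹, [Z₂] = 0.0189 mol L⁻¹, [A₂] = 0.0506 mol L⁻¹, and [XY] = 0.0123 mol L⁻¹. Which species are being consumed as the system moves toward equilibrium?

Q = [XY]³·[E]²·[Z₂] / ([A₂]·[PQ]²·[L]²) = (0.0123)³·(1.41×10⁻⁴)²·(0.0189) / ((0.0506)·(0.0863)²·(7.44×10⁻⁴)²) = 3.35×10⁻⁶
Q = 3.35×10⁻⁶ < Keq = 2.08×10⁻⁵: net forward reaction.

A₂, PQ, L (reactants)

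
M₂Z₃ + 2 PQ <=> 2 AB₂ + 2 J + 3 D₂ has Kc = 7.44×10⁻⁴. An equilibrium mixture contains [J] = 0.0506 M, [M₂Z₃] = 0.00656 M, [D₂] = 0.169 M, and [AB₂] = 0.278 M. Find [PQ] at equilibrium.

At equilibrium, Kc = [AB₂]²·[J]²·[D₂]³ / ([M₂Z₃]·[PQ]²) = 7.44×10⁻⁴.
(0.278)²·(0.0506)²·(0.169)³ / ((0.00656)·([PQ])²) = 7.44×10⁻⁴
[PQ]² = 0.196 ⇒ [PQ] = 0.442 M

[PQ] = 0.442 M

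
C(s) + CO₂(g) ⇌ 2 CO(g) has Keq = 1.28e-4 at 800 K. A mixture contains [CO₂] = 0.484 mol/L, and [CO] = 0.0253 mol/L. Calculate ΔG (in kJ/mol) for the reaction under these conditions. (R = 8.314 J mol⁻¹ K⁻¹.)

(C is a pure solid — omitted from Q.)
Q = [CO]² / [CO₂] = (0.0253)² / (0.484) = 0.00132
ΔG = RT ln(Q/Keq) = (8.314 J mol⁻¹ K⁻¹)(800 K) × ln(0.00132/1.28e-4)
   = (6.651 kJ/mol)(2.333) = 15.5 kJ/mol
ΔG > 0, so the forward reaction is non-spontaneous (proceeds in reverse).

ΔG = 15.5 kJ/mol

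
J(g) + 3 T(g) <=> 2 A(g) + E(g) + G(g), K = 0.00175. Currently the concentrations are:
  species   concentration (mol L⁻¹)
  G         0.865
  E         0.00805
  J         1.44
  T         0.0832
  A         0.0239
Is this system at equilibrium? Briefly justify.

no; Q > K, reaction proceeds in reverse

Q = [A]²·[E]·[G] / ([J]·[T]³) = (0.0239)²·(0.00805)·(0.865) / ((1.44)·(0.0832)³) = 0.00480
Q = 0.00480 > K = 0.00175: net reverse reaction.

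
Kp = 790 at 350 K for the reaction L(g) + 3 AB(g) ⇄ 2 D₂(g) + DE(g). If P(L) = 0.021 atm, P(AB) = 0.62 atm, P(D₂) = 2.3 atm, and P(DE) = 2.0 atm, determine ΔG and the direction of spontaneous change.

Qp = P(D₂)²·P(DE) / (P(L)·P(AB)³) = (2.3)²·(2.0) / ((0.021)·(0.62)³) = 2110
ΔG = RT ln(Qp/Kp) = (8.314 J mol⁻¹ K⁻¹)(350 K) × ln(2110/790)
   = (2.910 kJ/mol)(0.9824) = 2.86 kJ/mol
ΔG > 0, so the forward reaction is non-spontaneous (proceeds in reverse).

ΔG = 2.86 kJ/mol; the forward reaction is non-spontaneous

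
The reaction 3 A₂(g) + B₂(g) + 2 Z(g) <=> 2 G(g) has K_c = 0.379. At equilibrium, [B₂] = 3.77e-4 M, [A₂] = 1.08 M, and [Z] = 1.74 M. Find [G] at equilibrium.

[G] = 0.0233 M

At equilibrium, K_c = [G]² / ([A₂]³·[B₂]·[Z]²) = 0.379.
([G])² / ((1.08)³·(3.77e-4)·(1.74)²) = 0.379
[G]² = 5.45e-4 ⇒ [G] = 0.0233 M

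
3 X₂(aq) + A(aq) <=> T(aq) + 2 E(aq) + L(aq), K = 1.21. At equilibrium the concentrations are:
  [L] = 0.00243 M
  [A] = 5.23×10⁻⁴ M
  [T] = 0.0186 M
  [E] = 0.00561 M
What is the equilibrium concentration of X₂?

At equilibrium, K = [T]·[E]²·[L] / ([X₂]³·[A]) = 1.21.
(0.0186)·(0.00561)²·(0.00243) / (([X₂])³·(5.23×10⁻⁴)) = 1.21
[X₂]³ = 2.25×10⁻⁶ ⇒ [X₂] = 0.0131 M

[X₂] = 0.0131 M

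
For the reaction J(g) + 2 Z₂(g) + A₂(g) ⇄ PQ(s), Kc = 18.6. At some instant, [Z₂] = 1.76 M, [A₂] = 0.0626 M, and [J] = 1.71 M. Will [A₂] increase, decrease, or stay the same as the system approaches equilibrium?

decrease

(PQ is a pure solid — omitted from Qc.)
Qc = 1 / ([J]·[Z₂]²·[A₂]) = 1 / ((1.71)·(1.76)²·(0.0626)) = 3.02
Qc = 3.02 < Kc = 18.6: net forward reaction.
A₂ is a reactant, so it decreases.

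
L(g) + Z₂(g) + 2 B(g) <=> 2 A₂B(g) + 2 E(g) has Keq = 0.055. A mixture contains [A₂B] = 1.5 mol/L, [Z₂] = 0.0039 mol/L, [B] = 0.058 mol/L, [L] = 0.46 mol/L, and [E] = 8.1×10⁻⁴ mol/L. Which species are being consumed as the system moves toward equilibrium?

A₂B, E (products)

Q = [A₂B]²·[E]² / ([L]·[Z₂]·[B]²) = (1.5)²·(8.1×10⁻⁴)² / ((0.46)·(0.0039)·(0.058)²) = 0.24
Q = 0.24 > Keq = 0.055: net reverse reaction.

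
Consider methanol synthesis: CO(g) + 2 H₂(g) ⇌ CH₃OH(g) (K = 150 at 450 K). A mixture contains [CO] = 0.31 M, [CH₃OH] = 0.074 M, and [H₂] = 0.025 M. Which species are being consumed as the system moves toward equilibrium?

CH₃OH (products)

Q = [CH₃OH] / ([CO]·[H₂]²) = (0.074) / ((0.31)·(0.025)²) = 380
Q = 380 > K = 150: net reverse reaction.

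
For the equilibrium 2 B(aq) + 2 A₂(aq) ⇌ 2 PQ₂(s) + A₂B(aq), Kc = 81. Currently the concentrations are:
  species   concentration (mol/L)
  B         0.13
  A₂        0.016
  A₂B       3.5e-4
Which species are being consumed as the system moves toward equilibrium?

none (at equilibrium)

(PQ₂ is a pure solid — omitted from Qc.)
Qc = [A₂B] / ([B]²·[A₂]²) = (3.5e-4) / ((0.13)²·(0.016)²) = 81
Qc = 81 = Kc; the system is at equilibrium.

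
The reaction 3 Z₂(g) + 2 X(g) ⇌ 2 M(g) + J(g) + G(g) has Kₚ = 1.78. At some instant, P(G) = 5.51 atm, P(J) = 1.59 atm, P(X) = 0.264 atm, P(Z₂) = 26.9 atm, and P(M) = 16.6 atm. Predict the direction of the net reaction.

Qₚ = P(M)²·P(J)·P(G) / (P(Z₂)³·P(X)²) = (16.6)²·(1.59)·(5.51) / ((26.9)³·(0.264)²) = 1.78
Qₚ = 1.78 = Kₚ, so the system is already at equilibrium.

at equilibrium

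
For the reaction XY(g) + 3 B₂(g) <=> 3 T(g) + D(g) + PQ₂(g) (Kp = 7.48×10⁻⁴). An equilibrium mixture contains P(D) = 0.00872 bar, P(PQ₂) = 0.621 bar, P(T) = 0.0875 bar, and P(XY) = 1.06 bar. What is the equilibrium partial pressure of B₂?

P(B₂) = 0.166 bar

At equilibrium, Kp = P(T)³·P(D)·P(PQ₂) / (P(XY)·P(B₂)³) = 7.48×10⁻⁴.
(0.0875)³·(0.00872)·(0.621) / ((1.06)·(P(B₂))³) = 7.48×10⁻⁴
P(B₂)³ = 0.00458 ⇒ P(B₂) = 0.166 bar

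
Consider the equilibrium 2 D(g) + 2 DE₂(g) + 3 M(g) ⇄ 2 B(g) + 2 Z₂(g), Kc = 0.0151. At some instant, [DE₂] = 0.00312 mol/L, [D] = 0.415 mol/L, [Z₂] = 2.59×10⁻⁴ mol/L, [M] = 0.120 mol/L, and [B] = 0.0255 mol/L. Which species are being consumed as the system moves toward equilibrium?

Qc = [B]²·[Z₂]² / ([D]²·[DE₂]²·[M]³) = (0.0255)²·(2.59×10⁻⁴)² / ((0.415)²·(0.00312)²·(0.120)³) = 0.0151
Qc = 0.0151 = Kc; the system is at equilibrium.

none (at equilibrium)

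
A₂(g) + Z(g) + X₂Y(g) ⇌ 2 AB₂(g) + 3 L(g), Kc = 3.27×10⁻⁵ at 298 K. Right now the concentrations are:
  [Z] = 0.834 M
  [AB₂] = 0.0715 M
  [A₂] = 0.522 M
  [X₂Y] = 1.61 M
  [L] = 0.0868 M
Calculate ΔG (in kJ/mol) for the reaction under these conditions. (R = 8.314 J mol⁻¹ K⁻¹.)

ΔG = -4.77 kJ/mol

Qc = [AB₂]²·[L]³ / ([A₂]·[Z]·[X₂Y]) = (0.0715)²·(0.0868)³ / ((0.522)·(0.834)·(1.61)) = 4.77×10⁻⁶
ΔG = RT ln(Qc/Kc) = (8.314 J mol⁻¹ K⁻¹)(298 K) × ln(4.77×10⁻⁶/3.27×10⁻⁵)
   = (2.478 kJ/mol)(-1.925) = -4.77 kJ/mol
ΔG < 0, so the forward reaction is spontaneous (proceeds forward).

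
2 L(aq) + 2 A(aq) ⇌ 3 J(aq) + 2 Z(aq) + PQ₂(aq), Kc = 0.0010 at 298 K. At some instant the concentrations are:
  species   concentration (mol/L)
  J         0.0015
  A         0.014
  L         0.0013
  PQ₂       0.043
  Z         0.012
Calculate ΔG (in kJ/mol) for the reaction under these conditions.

ΔG = -6.85 kJ/mol

Qc = [J]³·[Z]²·[PQ₂] / ([L]²·[A]²) = (0.0015)³·(0.012)²·(0.043) / ((0.0013)²·(0.014)²) = 6.31×10⁻⁵
ΔG = RT ln(Qc/Kc) = (8.314 J mol⁻¹ K⁻¹)(298 K) × ln(6.31×10⁻⁵/0.0010)
   = (2.478 kJ/mol)(-2.763) = -6.85 kJ/mol
ΔG < 0, so the forward reaction is spontaneous (proceeds forward).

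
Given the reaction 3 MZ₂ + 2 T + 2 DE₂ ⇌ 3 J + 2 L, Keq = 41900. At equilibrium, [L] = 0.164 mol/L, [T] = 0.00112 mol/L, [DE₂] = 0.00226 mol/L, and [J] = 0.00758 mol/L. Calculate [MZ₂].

At equilibrium, Keq = [J]³·[L]² / ([MZ₂]³·[T]²·[DE₂]²) = 41900.
(0.00758)³·(0.164)² / (([MZ₂])³·(0.00112)²·(0.00226)²) = 41900
[MZ₂]³ = 0.0436 ⇒ [MZ₂] = 0.352 mol/L

[MZ₂] = 0.352 mol/L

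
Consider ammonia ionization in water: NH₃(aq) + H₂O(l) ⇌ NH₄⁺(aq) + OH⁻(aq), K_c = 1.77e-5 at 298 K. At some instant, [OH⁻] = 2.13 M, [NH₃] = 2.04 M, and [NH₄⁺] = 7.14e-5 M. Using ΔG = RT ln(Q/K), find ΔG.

(H₂O is a pure liquid — omitted from Q_c.)
Q_c = [NH₄⁺]·[OH⁻] / [NH₃] = (7.14e-5)·(2.13) / (2.04) = 7.45e-5
ΔG = RT ln(Q_c/K_c) = (8.314 J mol⁻¹ K⁻¹)(298 K) × ln(7.45e-5/1.77e-5)
   = (2.478 kJ/mol)(1.437) = 3.56 kJ/mol
ΔG > 0, so the forward reaction is non-spontaneous (proceeds in reverse).

ΔG = 3.56 kJ/mol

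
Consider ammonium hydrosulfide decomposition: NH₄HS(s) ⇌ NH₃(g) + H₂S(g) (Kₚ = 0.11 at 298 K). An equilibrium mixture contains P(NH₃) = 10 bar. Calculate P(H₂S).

P(H₂S) = 0.011 bar

(NH₄HS is a pure solid — omitted from Kₚ.)
At equilibrium, Kₚ = P(NH₃)·P(H₂S) = 0.11.
(10)·(P(H₂S)) = 0.11
P(H₂S) = 0.0110 = 0.011 bar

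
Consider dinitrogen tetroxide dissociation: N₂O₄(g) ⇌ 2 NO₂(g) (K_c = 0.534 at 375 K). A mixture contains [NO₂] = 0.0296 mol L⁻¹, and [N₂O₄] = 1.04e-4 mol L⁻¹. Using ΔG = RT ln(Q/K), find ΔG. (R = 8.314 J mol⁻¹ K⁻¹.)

ΔG = 8.60 kJ/mol

Q_c = [NO₂]² / [N₂O₄] = (0.0296)² / (1.04e-4) = 8.42
ΔG = RT ln(Q_c/K_c) = (8.314 J mol⁻¹ K⁻¹)(375 K) × ln(8.42/0.534)
   = (3.118 kJ/mol)(2.758) = 8.60 kJ/mol
ΔG > 0, so the forward reaction is non-spontaneous (proceeds in reverse).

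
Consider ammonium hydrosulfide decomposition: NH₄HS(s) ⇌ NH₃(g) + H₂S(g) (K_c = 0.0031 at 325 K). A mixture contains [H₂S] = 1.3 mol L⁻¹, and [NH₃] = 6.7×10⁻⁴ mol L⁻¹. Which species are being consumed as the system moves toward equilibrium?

NH₄HS (reactants)

(NH₄HS is a pure solid — omitted from Q_c.)
Q_c = [NH₃]·[H₂S] = (6.7×10⁻⁴)·(1.3) = 8.7×10⁻⁴
Q_c = 8.7×10⁻⁴ < K_c = 0.0031: net forward reaction.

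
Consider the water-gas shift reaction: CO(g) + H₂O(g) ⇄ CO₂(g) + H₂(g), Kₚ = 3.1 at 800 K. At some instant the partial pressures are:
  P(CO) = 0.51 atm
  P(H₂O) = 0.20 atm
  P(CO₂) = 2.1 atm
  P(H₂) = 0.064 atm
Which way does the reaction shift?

Qₚ = P(CO₂)·P(H₂) / (P(CO)·P(H₂O)) = (2.1)·(0.064) / ((0.51)·(0.20)) = 1.3
Qₚ = 1.3 < Kₚ = 3.1, so the forward reaction proceeds.

forward (toward products)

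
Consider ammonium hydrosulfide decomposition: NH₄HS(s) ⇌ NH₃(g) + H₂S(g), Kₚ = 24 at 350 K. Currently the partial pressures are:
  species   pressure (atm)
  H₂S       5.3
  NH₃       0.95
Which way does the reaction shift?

to the right

(NH₄HS is a pure solid — omitted from Qₚ.)
Qₚ = P(NH₃)·P(H₂S) = (0.95)·(5.3) = 5.0
Qₚ = 5.0 < Kₚ = 24, so the forward reaction proceeds.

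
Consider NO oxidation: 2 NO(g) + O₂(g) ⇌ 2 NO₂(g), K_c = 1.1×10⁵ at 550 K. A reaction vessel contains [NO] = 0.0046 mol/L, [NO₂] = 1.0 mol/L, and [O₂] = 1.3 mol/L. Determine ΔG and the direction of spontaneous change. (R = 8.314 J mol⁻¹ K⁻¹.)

ΔG = -5.06 kJ/mol; the forward reaction is spontaneous

Q_c = [NO₂]² / ([NO]²·[O₂]) = (1.0)² / ((0.0046)²·(1.3)) = 36400
ΔG = RT ln(Q_c/K_c) = (8.314 J mol⁻¹ K⁻¹)(550 K) × ln(36400/1.1×10⁵)
   = (4.573 kJ/mol)(-1.106) = -5.06 kJ/mol
ΔG < 0, so the forward reaction is spontaneous (proceeds forward).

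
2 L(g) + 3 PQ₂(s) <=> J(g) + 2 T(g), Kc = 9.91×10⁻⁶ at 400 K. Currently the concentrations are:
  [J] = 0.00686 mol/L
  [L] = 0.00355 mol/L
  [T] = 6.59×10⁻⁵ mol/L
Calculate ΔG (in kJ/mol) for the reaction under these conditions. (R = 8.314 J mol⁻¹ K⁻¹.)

(PQ₂ is a pure solid — omitted from Qc.)
Qc = [J]·[T]² / [L]² = (0.00686)·(6.59×10⁻⁵)² / (0.00355)² = 2.36×10⁻⁶
ΔG = RT ln(Qc/Kc) = (8.314 J mol⁻¹ K⁻¹)(400 K) × ln(2.36×10⁻⁶/9.91×10⁻⁶)
   = (3.326 kJ/mol)(-1.435) = -4.77 kJ/mol
ΔG < 0, so the forward reaction is spontaneous (proceeds forward).

ΔG = -4.77 kJ/mol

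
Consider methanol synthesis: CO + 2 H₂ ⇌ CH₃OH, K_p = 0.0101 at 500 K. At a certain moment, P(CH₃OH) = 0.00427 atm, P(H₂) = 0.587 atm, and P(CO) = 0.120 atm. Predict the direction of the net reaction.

Q_p = P(CH₃OH) / (P(CO)·P(H₂)²) = (0.00427) / ((0.120)·(0.587)²) = 0.103
Q_p = 0.103 > K_p = 0.0101, so the reverse reaction proceeds.

toward reactants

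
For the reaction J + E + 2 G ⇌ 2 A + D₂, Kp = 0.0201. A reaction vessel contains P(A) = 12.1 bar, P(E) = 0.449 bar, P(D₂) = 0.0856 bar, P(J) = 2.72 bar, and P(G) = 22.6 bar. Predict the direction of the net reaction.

Qp = P(A)²·P(D₂) / (P(J)·P(E)·P(G)²) = (12.1)²·(0.0856) / ((2.72)·(0.449)·(22.6)²) = 0.0201
Qp = 0.0201 = Kp, so the system is already at equilibrium.

at equilibrium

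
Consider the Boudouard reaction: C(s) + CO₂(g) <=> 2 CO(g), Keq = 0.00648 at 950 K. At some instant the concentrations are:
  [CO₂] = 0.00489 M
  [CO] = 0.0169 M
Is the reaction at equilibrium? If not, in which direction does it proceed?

(C is a pure solid — omitted from Q.)
Q = [CO]² / [CO₂] = (0.0169)² / (0.00489) = 0.0584
Q = 0.0584 > Keq = 0.00648, so the reverse reaction proceeds.

reverse (toward reactants)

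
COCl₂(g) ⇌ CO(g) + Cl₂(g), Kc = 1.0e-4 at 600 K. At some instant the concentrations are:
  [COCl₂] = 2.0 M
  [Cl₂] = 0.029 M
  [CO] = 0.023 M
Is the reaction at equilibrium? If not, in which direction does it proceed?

toward reactants

Qc = [CO]·[Cl₂] / [COCl₂] = (0.023)·(0.029) / (2.0) = 3.3e-4
Qc = 3.3e-4 > Kc = 1.0e-4, so the reverse reaction proceeds.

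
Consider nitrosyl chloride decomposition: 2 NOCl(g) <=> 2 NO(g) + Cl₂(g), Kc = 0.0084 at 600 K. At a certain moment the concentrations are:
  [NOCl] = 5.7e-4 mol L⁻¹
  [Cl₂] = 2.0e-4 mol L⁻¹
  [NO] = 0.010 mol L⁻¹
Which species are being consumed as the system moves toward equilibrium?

NO, Cl₂ (products)

Qc = [NO]²·[Cl₂] / [NOCl]² = (0.010)²·(2.0e-4) / (5.7e-4)² = 0.062
Qc = 0.062 > Kc = 0.0084: net reverse reaction.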